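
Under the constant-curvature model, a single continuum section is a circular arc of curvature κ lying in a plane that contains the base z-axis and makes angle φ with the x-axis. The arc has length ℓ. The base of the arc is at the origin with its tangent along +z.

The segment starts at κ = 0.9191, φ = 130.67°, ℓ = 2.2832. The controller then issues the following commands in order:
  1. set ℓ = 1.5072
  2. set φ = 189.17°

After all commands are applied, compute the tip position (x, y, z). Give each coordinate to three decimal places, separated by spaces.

initial: κ=0.9191, φ=130.67°, ℓ=2.2832
cmd 1: set ℓ=1.5072 → (κ,φ,ℓ)=(0.9191,130.67°,1.5072) → tip=(-0.5783,0.6730,1.0693)
cmd 2: set φ=189.17° → (κ,φ,ℓ)=(0.9191,189.17°,1.5072) → tip=(-0.8760,-0.1414,1.0693)

-0.876 -0.141 1.069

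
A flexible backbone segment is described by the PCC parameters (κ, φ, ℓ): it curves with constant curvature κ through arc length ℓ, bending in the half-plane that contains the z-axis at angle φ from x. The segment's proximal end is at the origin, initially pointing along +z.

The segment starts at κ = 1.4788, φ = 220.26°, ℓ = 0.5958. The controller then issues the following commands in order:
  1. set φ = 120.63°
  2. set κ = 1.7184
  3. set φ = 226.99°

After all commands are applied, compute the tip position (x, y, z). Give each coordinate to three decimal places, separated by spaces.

-0.190 -0.204 0.497

initial: κ=1.4788, φ=220.26°, ℓ=0.5958
cmd 1: set φ=120.63° → (κ,φ,ℓ)=(1.4788,120.63°,0.5958) → tip=(-0.1253,0.2116,0.5217)
cmd 2: set κ=1.7184 → (κ,φ,ℓ)=(1.7184,120.63°,0.5958) → tip=(-0.1423,0.2403,0.4970)
cmd 3: set φ=226.99° → (κ,φ,ℓ)=(1.7184,226.99°,0.5958) → tip=(-0.1905,-0.2042,0.4970)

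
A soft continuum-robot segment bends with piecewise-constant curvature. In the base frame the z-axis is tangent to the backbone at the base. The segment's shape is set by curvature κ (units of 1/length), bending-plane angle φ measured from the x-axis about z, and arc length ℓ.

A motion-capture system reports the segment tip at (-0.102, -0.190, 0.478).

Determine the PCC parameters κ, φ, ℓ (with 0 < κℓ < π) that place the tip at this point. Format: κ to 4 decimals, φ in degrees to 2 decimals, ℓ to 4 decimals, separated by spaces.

ρ = √(x²+y²) = √(-0.102² + -0.190²) = 0.21565
φ = atan2(y, x) mod 360° = atan2(-0.190, -0.102) = 241.7712°
|p|² = ρ² + z² = 0.21565² + 0.478² = 0.27499
κ = 2ρ / |p|² = 2×0.21565 / 0.27499 = 1.56842
θ = 2·atan2(ρ, z) = 2·atan2(0.21565, 0.478) = 0.84761 rad
ℓ = θ/κ = 0.84761/1.56842 = 0.54043

1.5684 241.77 0.5404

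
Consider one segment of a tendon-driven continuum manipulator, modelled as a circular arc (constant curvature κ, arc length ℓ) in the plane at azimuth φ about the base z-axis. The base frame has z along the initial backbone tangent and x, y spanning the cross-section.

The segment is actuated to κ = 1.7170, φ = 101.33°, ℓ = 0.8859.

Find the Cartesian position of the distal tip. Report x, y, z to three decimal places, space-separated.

θ = κ·ℓ = 1.7170 × 0.8859 = 1.52109 rad
ρ = (1 − cos θ)/κ = (1 − 0.04969)/1.7170 = 0.55347
z = sin θ / κ = 0.99876/1.7170 = 0.58169
x = ρ cos φ = 0.55347 × cos(101.33°) = -0.10874
y = ρ sin φ = 0.55347 × sin(101.33°) = 0.54269

-0.109 0.543 0.582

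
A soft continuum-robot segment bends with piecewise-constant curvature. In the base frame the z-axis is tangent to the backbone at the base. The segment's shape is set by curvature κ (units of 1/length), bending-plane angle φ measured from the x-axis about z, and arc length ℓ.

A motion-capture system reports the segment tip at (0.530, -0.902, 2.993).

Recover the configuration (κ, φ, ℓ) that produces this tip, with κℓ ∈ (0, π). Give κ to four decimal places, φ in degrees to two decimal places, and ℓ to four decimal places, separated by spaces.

0.2081 300.44 3.2311

ρ = √(x²+y²) = √(0.530² + -0.902²) = 1.04619
φ = atan2(y, x) mod 360° = atan2(-0.902, 0.530) = 300.4378°
|p|² = ρ² + z² = 1.04619² + 2.993² = 10.05255
κ = 2ρ / |p|² = 2×1.04619 / 10.05255 = 0.20814
θ = 2·atan2(ρ, z) = 2·atan2(1.04619, 2.993) = 0.67254 rad
ℓ = θ/κ = 0.67254/0.20814 = 3.23113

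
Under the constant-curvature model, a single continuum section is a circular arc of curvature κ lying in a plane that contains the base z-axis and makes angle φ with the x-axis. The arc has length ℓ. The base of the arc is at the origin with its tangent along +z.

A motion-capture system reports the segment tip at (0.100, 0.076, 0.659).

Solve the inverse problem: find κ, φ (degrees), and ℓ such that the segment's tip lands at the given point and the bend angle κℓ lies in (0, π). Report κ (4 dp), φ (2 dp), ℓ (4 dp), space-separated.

0.5582 37.23 0.6748

ρ = √(x²+y²) = √(0.100² + 0.076²) = 0.12560
φ = atan2(y, x) mod 360° = atan2(0.076, 0.100) = 37.2348°
|p|² = ρ² + z² = 0.12560² + 0.659² = 0.45006
κ = 2ρ / |p|² = 2×0.12560 / 0.45006 = 0.55816
θ = 2·atan2(ρ, z) = 2·atan2(0.12560, 0.659) = 0.37667 rad
ℓ = θ/κ = 0.37667/0.55816 = 0.67485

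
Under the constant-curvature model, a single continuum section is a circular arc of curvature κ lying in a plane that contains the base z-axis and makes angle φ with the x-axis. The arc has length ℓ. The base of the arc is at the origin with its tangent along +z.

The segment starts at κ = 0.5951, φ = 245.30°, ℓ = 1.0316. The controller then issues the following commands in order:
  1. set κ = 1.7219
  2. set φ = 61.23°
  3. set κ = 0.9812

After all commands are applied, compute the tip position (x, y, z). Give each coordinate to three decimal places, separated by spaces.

0.231 0.420 0.864

initial: κ=0.5951, φ=245.30°, ℓ=1.0316
cmd 1: set κ=1.7219 → (κ,φ,ℓ)=(1.7219,245.30°,1.0316) → tip=(-0.2922,-0.6353,0.5685)
cmd 2: set φ=61.23° → (κ,φ,ℓ)=(1.7219,61.23°,1.0316) → tip=(0.3366,0.6130,0.5685)
cmd 3: set κ=0.9812 → (κ,φ,ℓ)=(0.9812,61.23°,1.0316) → tip=(0.2305,0.4199,0.8643)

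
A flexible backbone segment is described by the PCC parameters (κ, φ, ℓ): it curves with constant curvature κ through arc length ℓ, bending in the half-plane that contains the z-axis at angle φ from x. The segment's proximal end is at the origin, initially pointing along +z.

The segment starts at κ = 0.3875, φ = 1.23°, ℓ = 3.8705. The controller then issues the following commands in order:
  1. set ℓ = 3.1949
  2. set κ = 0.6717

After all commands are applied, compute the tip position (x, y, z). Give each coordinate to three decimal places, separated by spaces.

2.298 0.049 1.249

initial: κ=0.3875, φ=1.23°, ℓ=3.8705
cmd 1: set ℓ=3.1949 → (κ,φ,ℓ)=(0.3875,1.23°,3.1949) → tip=(1.7372,0.0373,2.4391)
cmd 2: set κ=0.6717 → (κ,φ,ℓ)=(0.6717,1.23°,3.1949) → tip=(2.2981,0.0493,1.2492)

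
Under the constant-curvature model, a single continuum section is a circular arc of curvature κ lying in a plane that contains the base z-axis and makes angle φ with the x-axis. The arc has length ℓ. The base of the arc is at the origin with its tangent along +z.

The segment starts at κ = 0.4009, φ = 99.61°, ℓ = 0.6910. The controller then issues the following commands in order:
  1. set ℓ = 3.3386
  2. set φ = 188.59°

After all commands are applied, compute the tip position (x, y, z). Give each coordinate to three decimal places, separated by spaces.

initial: κ=0.4009, φ=99.61°, ℓ=0.6910
cmd 1: set ℓ=3.3386 → (κ,φ,ℓ)=(0.4009,99.61°,3.3386) → tip=(-0.3205,1.8931,2.4274)
cmd 2: set φ=188.59° → (κ,φ,ℓ)=(0.4009,188.59°,3.3386) → tip=(-1.8985,-0.2868,2.4274)

-1.898 -0.287 2.427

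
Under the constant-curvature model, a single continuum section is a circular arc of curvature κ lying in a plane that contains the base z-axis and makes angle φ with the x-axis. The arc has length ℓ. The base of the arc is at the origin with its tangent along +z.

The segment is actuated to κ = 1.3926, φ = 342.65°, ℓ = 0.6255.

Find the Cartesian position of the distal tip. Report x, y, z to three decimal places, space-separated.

θ = κ·ℓ = 1.3926 × 0.6255 = 0.87107 rad
ρ = (1 − cos θ)/κ = (1 − 0.64401)/1.3926 = 0.25563
z = sin θ / κ = 0.76502/1.3926 = 0.54935
x = ρ cos φ = 0.25563 × cos(342.65°) = 0.24400
y = ρ sin φ = 0.25563 × sin(342.65°) = -0.07623

0.244 -0.076 0.549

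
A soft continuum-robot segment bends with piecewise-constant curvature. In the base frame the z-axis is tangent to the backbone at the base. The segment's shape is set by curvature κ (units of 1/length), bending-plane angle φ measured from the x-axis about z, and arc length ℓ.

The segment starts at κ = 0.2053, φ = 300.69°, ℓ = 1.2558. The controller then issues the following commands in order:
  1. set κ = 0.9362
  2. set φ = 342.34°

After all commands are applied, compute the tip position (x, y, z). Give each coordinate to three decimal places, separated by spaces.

initial: κ=0.2053, φ=300.69°, ℓ=1.2558
cmd 1: set κ=0.9362 → (κ,φ,ℓ)=(0.9362,300.69°,1.2558) → tip=(0.3353,-0.5650,0.9858)
cmd 2: set φ=342.34° → (κ,φ,ℓ)=(0.9362,342.34°,1.2558) → tip=(0.6260,-0.1993,0.9858)

0.626 -0.199 0.986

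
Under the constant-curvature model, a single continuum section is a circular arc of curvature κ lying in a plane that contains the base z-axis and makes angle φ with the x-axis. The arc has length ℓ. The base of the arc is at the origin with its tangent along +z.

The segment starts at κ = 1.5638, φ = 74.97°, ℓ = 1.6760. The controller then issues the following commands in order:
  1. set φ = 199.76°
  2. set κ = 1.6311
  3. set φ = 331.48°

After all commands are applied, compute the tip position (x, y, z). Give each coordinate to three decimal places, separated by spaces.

initial: κ=1.5638, φ=74.97°, ℓ=1.6760
cmd 1: set φ=199.76° → (κ,φ,ℓ)=(1.5638,199.76°,1.6760) → tip=(-1.1239,-0.4037,0.3181)
cmd 2: set κ=1.6311 → (κ,φ,ℓ)=(1.6311,199.76°,1.6760) → tip=(-1.1066,-0.3975,0.2432)
cmd 3: set φ=331.48° → (κ,φ,ℓ)=(1.6311,331.48°,1.6760) → tip=(1.0332,-0.5614,0.2432)

1.033 -0.561 0.243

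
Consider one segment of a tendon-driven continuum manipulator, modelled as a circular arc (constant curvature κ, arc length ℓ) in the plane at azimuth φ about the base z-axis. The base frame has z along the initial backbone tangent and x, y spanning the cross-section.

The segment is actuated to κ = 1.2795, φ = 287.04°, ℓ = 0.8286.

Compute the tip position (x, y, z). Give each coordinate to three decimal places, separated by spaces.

θ = κ·ℓ = 1.2795 × 0.8286 = 1.06019 rad
ρ = (1 − cos θ)/κ = (1 − 0.48870)/1.2795 = 0.39961
z = sin θ / κ = 0.87245/1.2795 = 0.68187
x = ρ cos φ = 0.39961 × cos(287.04°) = 0.11710
y = ρ sin φ = 0.39961 × sin(287.04°) = -0.38206

0.117 -0.382 0.682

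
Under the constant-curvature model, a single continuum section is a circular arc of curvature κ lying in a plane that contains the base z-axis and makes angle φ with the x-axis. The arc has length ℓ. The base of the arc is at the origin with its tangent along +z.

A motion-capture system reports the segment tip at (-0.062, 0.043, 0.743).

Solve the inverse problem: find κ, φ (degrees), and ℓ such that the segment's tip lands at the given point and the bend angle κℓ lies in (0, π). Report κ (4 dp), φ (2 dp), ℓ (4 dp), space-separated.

0.2706 145.26 0.7481

ρ = √(x²+y²) = √(-0.062² + 0.043²) = 0.07545
φ = atan2(y, x) mod 360° = atan2(0.043, -0.062) = 145.2568°
|p|² = ρ² + z² = 0.07545² + 0.743² = 0.55774
κ = 2ρ / |p|² = 2×0.07545 / 0.55774 = 0.27056
θ = 2·atan2(ρ, z) = 2·atan2(0.07545, 0.743) = 0.20241 rad
ℓ = θ/κ = 0.20241/0.27056 = 0.74810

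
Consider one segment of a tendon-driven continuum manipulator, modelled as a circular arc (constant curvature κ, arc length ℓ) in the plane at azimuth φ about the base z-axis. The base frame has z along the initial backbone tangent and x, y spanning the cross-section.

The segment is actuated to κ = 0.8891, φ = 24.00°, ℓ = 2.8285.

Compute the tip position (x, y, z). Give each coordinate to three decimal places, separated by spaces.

θ = κ·ℓ = 0.8891 × 2.8285 = 2.51482 rad
ρ = (1 − cos θ)/κ = (1 − -0.80992)/0.8891 = 2.03568
z = sin θ / κ = 0.58653/0.8891 = 0.65969
x = ρ cos φ = 2.03568 × cos(24.00°) = 1.85969
y = ρ sin φ = 2.03568 × sin(24.00°) = 0.82799

1.860 0.828 0.660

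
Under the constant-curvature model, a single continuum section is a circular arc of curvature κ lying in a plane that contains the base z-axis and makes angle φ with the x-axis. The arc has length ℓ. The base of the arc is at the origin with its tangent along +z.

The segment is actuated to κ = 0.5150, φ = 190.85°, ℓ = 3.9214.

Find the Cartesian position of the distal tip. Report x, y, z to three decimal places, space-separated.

-2.734 -0.524 1.750

θ = κ·ℓ = 0.5150 × 3.9214 = 2.01952 rad
ρ = (1 − cos θ)/κ = (1 − -0.43382)/0.5150 = 2.78411
z = sin θ / κ = 0.90100/0.5150 = 1.74952
x = ρ cos φ = 2.78411 × cos(190.85°) = -2.73434
y = ρ sin φ = 2.78411 × sin(190.85°) = -0.52408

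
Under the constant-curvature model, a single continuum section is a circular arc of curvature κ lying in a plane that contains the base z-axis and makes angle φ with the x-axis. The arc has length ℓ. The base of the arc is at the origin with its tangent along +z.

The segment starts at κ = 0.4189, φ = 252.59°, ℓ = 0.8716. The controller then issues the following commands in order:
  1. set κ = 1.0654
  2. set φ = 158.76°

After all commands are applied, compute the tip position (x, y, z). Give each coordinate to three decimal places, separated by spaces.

initial: κ=0.4189, φ=252.59°, ℓ=0.8716
cmd 1: set κ=1.0654 → (κ,φ,ℓ)=(1.0654,252.59°,0.8716) → tip=(-0.1126,-0.3592,0.7516)
cmd 2: set φ=158.76° → (κ,φ,ℓ)=(1.0654,158.76°,0.8716) → tip=(-0.3509,0.1364,0.7516)

-0.351 0.136 0.752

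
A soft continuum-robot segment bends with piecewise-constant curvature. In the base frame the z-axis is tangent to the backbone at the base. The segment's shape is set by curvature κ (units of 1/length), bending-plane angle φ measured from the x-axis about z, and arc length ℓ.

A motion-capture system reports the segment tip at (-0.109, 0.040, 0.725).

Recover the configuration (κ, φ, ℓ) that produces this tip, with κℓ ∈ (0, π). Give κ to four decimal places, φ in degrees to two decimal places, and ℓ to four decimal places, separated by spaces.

ρ = √(x²+y²) = √(-0.109² + 0.040²) = 0.11611
φ = atan2(y, x) mod 360° = atan2(0.040, -0.109) = 159.8483°
|p|² = ρ² + z² = 0.11611² + 0.725² = 0.53911
κ = 2ρ / |p|² = 2×0.11611 / 0.53911 = 0.43074
θ = 2·atan2(ρ, z) = 2·atan2(0.11611, 0.725) = 0.31760 rad
ℓ = θ/κ = 0.31760/0.43074 = 0.73733

0.4307 159.85 0.7373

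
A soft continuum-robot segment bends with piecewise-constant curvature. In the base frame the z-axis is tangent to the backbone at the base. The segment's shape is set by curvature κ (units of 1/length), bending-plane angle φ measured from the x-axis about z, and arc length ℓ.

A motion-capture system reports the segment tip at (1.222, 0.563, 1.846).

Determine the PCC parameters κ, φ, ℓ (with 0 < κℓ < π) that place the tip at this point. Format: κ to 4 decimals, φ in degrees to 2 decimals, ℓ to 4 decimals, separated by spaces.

0.5157 24.74 2.4426

ρ = √(x²+y²) = √(1.222² + 0.563²) = 1.34546
φ = atan2(y, x) mod 360° = atan2(0.563, 1.222) = 24.7365°
|p|² = ρ² + z² = 1.34546² + 1.846² = 5.21797
κ = 2ρ / |p|² = 2×1.34546 / 5.21797 = 0.51570
θ = 2·atan2(ρ, z) = 2·atan2(1.34546, 1.846) = 1.25965 rad
ℓ = θ/κ = 1.25965/0.51570 = 2.44260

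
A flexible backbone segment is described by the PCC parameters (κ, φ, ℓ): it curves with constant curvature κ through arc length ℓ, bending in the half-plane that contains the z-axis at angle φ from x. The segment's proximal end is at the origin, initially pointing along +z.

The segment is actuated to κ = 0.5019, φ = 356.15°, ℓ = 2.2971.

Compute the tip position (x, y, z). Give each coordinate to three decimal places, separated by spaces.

1.181 -0.079 1.821

θ = κ·ℓ = 0.5019 × 2.2971 = 1.15291 rad
ρ = (1 − cos θ)/κ = (1 − 0.40583)/0.5019 = 1.18385
z = sin θ / κ = 0.91395/0.5019 = 1.82098
x = ρ cos φ = 1.18385 × cos(356.15°) = 1.18118
y = ρ sin φ = 1.18385 × sin(356.15°) = -0.07949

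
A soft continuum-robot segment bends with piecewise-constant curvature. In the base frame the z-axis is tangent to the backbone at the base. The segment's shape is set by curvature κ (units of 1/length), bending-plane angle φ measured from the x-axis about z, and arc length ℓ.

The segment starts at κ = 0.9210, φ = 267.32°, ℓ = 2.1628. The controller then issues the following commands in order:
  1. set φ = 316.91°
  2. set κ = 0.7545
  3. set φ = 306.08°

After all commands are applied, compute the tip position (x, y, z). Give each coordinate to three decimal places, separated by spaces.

0.828 -1.137 1.323

initial: κ=0.9210, φ=267.32°, ℓ=2.1628
cmd 1: set φ=316.91° → (κ,φ,ℓ)=(0.9210,316.91°,2.1628) → tip=(1.1171,-1.0450,0.9909)
cmd 2: set κ=0.7545 → (κ,φ,ℓ)=(0.7545,316.91°,2.1628) → tip=(1.0269,-0.9607,1.3229)
cmd 3: set φ=306.08° → (κ,φ,ℓ)=(0.7545,306.08°,2.1628) → tip=(0.8281,-1.1365,1.3229)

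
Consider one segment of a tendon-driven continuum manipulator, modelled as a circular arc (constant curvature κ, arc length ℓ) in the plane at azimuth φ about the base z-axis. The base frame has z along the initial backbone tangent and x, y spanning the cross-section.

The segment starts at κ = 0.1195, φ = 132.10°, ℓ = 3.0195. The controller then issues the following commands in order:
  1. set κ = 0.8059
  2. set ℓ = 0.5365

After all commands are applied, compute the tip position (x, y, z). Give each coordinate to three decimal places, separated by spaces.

initial: κ=0.1195, φ=132.10°, ℓ=3.0195
cmd 1: set κ=0.8059 → (κ,φ,ℓ)=(0.8059,132.10°,3.0195) → tip=(-1.4638,1.6200,0.8071)
cmd 2: set ℓ=0.5365 → (κ,φ,ℓ)=(0.8059,132.10°,0.5365) → tip=(-0.0766,0.0847,0.5199)

-0.077 0.085 0.520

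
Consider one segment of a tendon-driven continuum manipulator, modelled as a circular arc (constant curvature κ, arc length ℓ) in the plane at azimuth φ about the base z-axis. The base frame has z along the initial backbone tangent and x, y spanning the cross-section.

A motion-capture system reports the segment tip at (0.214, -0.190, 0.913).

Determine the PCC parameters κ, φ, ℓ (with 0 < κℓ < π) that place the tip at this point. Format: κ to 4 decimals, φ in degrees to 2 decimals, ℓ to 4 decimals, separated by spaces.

ρ = √(x²+y²) = √(0.214² + -0.190²) = 0.28617
φ = atan2(y, x) mod 360° = atan2(-0.190, 0.214) = 318.3997°
|p|² = ρ² + z² = 0.28617² + 0.913² = 0.91547
κ = 2ρ / |p|² = 2×0.28617 / 0.91547 = 0.62520
θ = 2·atan2(ρ, z) = 2·atan2(0.28617, 0.913) = 0.60749 rad
ℓ = θ/κ = 0.60749/0.62520 = 0.97167

0.6252 318.40 0.9717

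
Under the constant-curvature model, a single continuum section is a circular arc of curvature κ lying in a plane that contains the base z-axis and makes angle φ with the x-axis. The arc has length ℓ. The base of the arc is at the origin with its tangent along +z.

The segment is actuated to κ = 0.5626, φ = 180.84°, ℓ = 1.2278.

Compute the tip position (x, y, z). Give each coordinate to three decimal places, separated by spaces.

-0.407 -0.006 1.132

θ = κ·ℓ = 0.5626 × 1.2278 = 0.69076 rad
ρ = (1 − cos θ)/κ = (1 − 0.77076)/0.5626 = 0.40746
z = sin θ / κ = 0.63712/0.5626 = 1.13246
x = ρ cos φ = 0.40746 × cos(180.84°) = -0.40742
y = ρ sin φ = 0.40746 × sin(180.84°) = -0.00597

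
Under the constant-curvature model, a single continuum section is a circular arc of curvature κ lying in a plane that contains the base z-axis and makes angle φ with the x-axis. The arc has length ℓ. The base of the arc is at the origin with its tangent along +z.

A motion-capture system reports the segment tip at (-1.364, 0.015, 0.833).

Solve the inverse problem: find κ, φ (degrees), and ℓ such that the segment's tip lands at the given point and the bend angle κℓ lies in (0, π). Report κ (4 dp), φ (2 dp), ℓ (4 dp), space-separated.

ρ = √(x²+y²) = √(-1.364² + 0.015²) = 1.36408
φ = atan2(y, x) mod 360° = atan2(0.015, -1.364) = 179.3699°
|p|² = ρ² + z² = 1.36408² + 0.833² = 2.55461
κ = 2ρ / |p|² = 2×1.36408 / 2.55461 = 1.06794
θ = 2·atan2(ρ, z) = 2·atan2(1.36408, 0.833) = 2.04514 rad
ℓ = θ/κ = 2.04514/1.06794 = 1.91504

1.0679 179.37 1.9150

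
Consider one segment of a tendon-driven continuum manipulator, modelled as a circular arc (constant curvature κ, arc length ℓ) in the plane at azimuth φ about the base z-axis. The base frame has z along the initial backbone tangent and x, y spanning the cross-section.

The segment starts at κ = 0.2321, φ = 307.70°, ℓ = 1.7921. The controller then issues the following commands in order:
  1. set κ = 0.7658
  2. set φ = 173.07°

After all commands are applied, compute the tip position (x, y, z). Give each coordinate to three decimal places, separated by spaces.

initial: κ=0.2321, φ=307.70°, ℓ=1.7921
cmd 1: set κ=0.7658 → (κ,φ,ℓ)=(0.7658,307.70°,1.7921) → tip=(0.6411,-0.8295,1.2802)
cmd 2: set φ=173.07° → (κ,φ,ℓ)=(0.7658,173.07°,1.7921) → tip=(-1.0408,0.1265,1.2802)

-1.041 0.127 1.280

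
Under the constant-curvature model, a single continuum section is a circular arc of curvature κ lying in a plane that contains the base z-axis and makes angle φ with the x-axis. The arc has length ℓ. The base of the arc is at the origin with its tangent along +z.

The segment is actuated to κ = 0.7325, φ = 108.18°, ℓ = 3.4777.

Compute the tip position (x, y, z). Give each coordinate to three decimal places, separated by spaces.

-0.779 2.372 0.764

θ = κ·ℓ = 0.7325 × 3.4777 = 2.54742 rad
ρ = (1 − cos θ)/κ = (1 − -0.82861)/0.7325 = 2.49639
z = sin θ / κ = 0.55983/0.7325 = 0.76427
x = ρ cos φ = 2.49639 × cos(108.18°) = -0.77888
y = ρ sin φ = 2.49639 × sin(108.18°) = 2.37178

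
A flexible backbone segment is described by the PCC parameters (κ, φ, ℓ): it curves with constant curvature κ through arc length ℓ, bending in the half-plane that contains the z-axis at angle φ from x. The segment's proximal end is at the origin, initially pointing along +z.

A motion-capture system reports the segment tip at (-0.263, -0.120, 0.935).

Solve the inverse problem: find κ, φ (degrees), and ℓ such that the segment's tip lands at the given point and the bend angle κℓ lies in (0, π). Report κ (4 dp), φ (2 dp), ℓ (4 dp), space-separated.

ρ = √(x²+y²) = √(-0.263² + -0.120²) = 0.28908
φ = atan2(y, x) mod 360° = atan2(-0.120, -0.263) = 204.5260°
|p|² = ρ² + z² = 0.28908² + 0.935² = 0.95779
κ = 2ρ / |p|² = 2×0.28908 / 0.95779 = 0.60364
θ = 2·atan2(ρ, z) = 2·atan2(0.28908, 0.935) = 0.59971 rad
ℓ = θ/κ = 0.59971/0.60364 = 0.99349

0.6036 204.53 0.9935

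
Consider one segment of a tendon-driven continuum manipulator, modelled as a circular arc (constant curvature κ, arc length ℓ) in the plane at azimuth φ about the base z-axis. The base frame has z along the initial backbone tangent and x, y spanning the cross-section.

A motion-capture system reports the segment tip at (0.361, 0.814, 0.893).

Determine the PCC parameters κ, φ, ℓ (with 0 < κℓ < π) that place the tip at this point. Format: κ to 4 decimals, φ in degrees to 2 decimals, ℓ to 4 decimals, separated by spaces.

1.1198 66.08 1.4002

ρ = √(x²+y²) = √(0.361² + 0.814²) = 0.89046
φ = atan2(y, x) mod 360° = atan2(0.814, 0.361) = 66.0832°
|p|² = ρ² + z² = 0.89046² + 0.893² = 1.59037
κ = 2ρ / |p|² = 2×0.89046 / 1.59037 = 1.11982
θ = 2·atan2(ρ, z) = 2·atan2(0.89046, 0.893) = 1.56795 rad
ℓ = θ/κ = 1.56795/1.11982 = 1.40018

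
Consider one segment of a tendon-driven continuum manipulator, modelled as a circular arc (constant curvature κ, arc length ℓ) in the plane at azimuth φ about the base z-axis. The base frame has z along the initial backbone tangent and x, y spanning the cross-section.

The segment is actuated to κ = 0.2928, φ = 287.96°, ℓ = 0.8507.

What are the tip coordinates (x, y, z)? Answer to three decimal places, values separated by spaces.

0.033 -0.100 0.842

θ = κ·ℓ = 0.2928 × 0.8507 = 0.24908 rad
ρ = (1 − cos θ)/κ = (1 − 0.96914)/0.2928 = 0.10540
z = sin θ / κ = 0.24652/0.2928 = 0.84193
x = ρ cos φ = 0.10540 × cos(287.96°) = 0.03250
y = ρ sin φ = 0.10540 × sin(287.96°) = -0.10027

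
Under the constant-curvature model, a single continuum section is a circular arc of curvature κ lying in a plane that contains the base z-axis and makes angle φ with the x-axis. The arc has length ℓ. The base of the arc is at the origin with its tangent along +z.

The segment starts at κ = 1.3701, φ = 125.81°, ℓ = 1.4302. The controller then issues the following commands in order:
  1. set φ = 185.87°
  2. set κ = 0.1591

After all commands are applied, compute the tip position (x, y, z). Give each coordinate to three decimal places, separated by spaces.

initial: κ=1.3701, φ=125.81°, ℓ=1.4302
cmd 1: set φ=185.87° → (κ,φ,ℓ)=(1.3701,185.87°,1.4302) → tip=(-1.0012,-0.1029,0.6754)
cmd 2: set κ=0.1591 → (κ,φ,ℓ)=(0.1591,185.87°,1.4302) → tip=(-0.1612,-0.0166,1.4179)

-0.161 -0.017 1.418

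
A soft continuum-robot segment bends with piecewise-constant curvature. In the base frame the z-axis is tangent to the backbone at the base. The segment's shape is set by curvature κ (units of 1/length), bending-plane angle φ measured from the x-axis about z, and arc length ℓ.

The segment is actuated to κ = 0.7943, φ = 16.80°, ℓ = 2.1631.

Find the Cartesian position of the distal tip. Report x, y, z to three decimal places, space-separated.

1.382 0.417 1.245

θ = κ·ℓ = 0.7943 × 2.1631 = 1.71815 rad
ρ = (1 − cos θ)/κ = (1 − -0.14682)/0.7943 = 1.44381
z = sin θ / κ = 0.98916/0.7943 = 1.24533
x = ρ cos φ = 1.44381 × cos(16.80°) = 1.38219
y = ρ sin φ = 1.44381 × sin(16.80°) = 0.41731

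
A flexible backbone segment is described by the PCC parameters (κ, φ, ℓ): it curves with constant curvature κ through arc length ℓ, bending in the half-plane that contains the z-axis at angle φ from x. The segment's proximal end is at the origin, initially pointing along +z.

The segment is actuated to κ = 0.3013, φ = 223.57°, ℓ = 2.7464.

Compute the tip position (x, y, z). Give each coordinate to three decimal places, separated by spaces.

θ = κ·ℓ = 0.3013 × 2.7464 = 0.82749 rad
ρ = (1 − cos θ)/κ = (1 − 0.67673)/0.3013 = 1.07293
z = sin θ / κ = 0.73624/0.3013 = 2.44353
x = ρ cos φ = 1.07293 × cos(223.57°) = -0.77737
y = ρ sin φ = 1.07293 × sin(223.57°) = -0.73951

-0.777 -0.740 2.444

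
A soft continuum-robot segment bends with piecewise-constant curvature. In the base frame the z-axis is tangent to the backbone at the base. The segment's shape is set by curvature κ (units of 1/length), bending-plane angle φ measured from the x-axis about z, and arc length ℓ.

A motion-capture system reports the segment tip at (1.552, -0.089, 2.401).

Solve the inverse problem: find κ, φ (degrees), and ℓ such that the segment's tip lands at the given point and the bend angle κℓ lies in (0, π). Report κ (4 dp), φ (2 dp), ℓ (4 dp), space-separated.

0.3800 356.72 3.0240

ρ = √(x²+y²) = √(1.552² + -0.089²) = 1.55455
φ = atan2(y, x) mod 360° = atan2(-0.089, 1.552) = 356.7179°
|p|² = ρ² + z² = 1.55455² + 2.401² = 8.18143
κ = 2ρ / |p|² = 2×1.55455 / 8.18143 = 0.38002
θ = 2·atan2(ρ, z) = 2·atan2(1.55455, 2.401) = 1.14917 rad
ℓ = θ/κ = 1.14917/0.38002 = 3.02399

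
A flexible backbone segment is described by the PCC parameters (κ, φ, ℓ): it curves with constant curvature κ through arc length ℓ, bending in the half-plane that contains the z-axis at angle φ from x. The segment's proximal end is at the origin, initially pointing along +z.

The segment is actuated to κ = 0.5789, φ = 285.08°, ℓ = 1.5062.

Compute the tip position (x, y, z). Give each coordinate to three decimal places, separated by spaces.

0.160 -0.595 1.322

θ = κ·ℓ = 0.5789 × 1.5062 = 0.87194 rad
ρ = (1 − cos θ)/κ = (1 − 0.64334)/0.5789 = 0.61609
z = sin θ / κ = 0.76558/0.5789 = 1.32247
x = ρ cos φ = 0.61609 × cos(285.08°) = 0.16029
y = ρ sin φ = 0.61609 × sin(285.08°) = -0.59488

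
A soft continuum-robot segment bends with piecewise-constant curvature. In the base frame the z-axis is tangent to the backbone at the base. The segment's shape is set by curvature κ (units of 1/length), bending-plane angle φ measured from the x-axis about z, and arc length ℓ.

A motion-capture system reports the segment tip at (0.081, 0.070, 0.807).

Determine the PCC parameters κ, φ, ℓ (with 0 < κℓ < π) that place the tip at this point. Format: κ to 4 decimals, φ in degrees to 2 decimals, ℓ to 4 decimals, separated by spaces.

0.3231 40.83 0.8164

ρ = √(x²+y²) = √(0.081² + 0.070²) = 0.10706
φ = atan2(y, x) mod 360° = atan2(0.070, 0.081) = 40.8335°
|p|² = ρ² + z² = 0.10706² + 0.807² = 0.66271
κ = 2ρ / |p|² = 2×0.10706 / 0.66271 = 0.32309
θ = 2·atan2(ρ, z) = 2·atan2(0.10706, 0.807) = 0.26378 rad
ℓ = θ/κ = 0.26378/0.32309 = 0.81643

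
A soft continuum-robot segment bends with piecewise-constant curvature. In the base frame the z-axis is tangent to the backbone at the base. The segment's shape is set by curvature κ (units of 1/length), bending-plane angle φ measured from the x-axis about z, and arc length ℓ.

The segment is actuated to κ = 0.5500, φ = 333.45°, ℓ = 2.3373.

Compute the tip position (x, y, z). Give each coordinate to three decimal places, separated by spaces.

θ = κ·ℓ = 0.5500 × 2.3373 = 1.28551 rad
ρ = (1 − cos θ)/κ = (1 − 0.28143)/0.5500 = 1.30650
z = sin θ / κ = 0.95958/0.5500 = 1.74470
x = ρ cos φ = 1.30650 × cos(333.45°) = 1.16872
y = ρ sin φ = 1.30650 × sin(333.45°) = -0.58398

1.169 -0.584 1.745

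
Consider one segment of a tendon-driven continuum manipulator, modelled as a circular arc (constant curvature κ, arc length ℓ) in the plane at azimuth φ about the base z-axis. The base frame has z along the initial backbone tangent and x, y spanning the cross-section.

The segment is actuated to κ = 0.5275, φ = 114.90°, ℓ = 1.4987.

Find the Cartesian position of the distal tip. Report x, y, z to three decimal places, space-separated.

-0.237 0.510 1.347

θ = κ·ℓ = 0.5275 × 1.4987 = 0.79056 rad
ρ = (1 − cos θ)/κ = (1 − 0.70344)/0.5275 = 0.56219
z = sin θ / κ = 0.71075/0.5275 = 1.34739
x = ρ cos φ = 0.56219 × cos(114.90°) = -0.23670
y = ρ sin φ = 0.56219 × sin(114.90°) = 0.50993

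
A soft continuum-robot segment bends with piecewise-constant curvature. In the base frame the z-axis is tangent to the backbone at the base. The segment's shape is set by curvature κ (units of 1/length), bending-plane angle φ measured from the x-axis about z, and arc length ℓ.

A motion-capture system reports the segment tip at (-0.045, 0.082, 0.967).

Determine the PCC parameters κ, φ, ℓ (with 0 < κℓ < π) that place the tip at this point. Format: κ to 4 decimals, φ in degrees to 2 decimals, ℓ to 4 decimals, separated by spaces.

0.1982 118.76 0.9730

ρ = √(x²+y²) = √(-0.045² + 0.082²) = 0.09354
φ = atan2(y, x) mod 360° = atan2(0.082, -0.045) = 118.7571°
|p|² = ρ² + z² = 0.09354² + 0.967² = 0.94384
κ = 2ρ / |p|² = 2×0.09354 / 0.94384 = 0.19820
θ = 2·atan2(ρ, z) = 2·atan2(0.09354, 0.967) = 0.19286 rad
ℓ = θ/κ = 0.19286/0.19820 = 0.97302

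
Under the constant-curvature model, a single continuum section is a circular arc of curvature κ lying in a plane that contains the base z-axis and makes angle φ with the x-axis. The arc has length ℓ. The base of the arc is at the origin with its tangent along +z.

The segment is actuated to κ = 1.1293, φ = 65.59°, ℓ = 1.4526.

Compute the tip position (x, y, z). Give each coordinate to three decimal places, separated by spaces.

θ = κ·ℓ = 1.1293 × 1.4526 = 1.64042 rad
ρ = (1 − cos θ)/κ = (1 − -0.06957)/1.1293 = 0.94711
z = sin θ / κ = 0.99758/1.1293 = 0.88336
x = ρ cos φ = 0.94711 × cos(65.59°) = 0.39140
y = ρ sin φ = 0.94711 × sin(65.59°) = 0.86245

0.391 0.862 0.883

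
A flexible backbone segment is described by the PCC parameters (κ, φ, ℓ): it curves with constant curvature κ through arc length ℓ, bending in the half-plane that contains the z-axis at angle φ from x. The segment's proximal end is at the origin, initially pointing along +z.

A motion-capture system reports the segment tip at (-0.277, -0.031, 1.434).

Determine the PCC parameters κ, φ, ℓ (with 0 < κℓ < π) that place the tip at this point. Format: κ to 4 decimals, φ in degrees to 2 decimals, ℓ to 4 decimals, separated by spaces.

ρ = √(x²+y²) = √(-0.277² + -0.031²) = 0.27873
φ = atan2(y, x) mod 360° = atan2(-0.031, -0.277) = 186.3856°
|p|² = ρ² + z² = 0.27873² + 1.434² = 2.13405
κ = 2ρ / |p|² = 2×0.27873 / 2.13405 = 0.26122
θ = 2·atan2(ρ, z) = 2·atan2(0.27873, 1.434) = 0.38396 rad
ℓ = θ/κ = 0.38396/0.26122 = 1.46985

0.2612 186.39 1.4698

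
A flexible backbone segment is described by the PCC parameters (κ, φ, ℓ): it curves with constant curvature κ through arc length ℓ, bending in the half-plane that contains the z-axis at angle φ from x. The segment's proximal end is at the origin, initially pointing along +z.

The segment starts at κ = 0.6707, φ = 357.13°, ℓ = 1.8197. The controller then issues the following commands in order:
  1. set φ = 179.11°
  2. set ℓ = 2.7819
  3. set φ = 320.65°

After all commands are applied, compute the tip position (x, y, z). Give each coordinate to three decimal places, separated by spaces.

initial: κ=0.6707, φ=357.13°, ℓ=1.8197
cmd 1: set φ=179.11° → (κ,φ,ℓ)=(0.6707,179.11°,1.8197) → tip=(-0.9792,0.0152,1.4004)
cmd 2: set ℓ=2.7819 → (κ,φ,ℓ)=(0.6707,179.11°,2.7819) → tip=(-1.9243,0.0299,1.4266)
cmd 3: set φ=320.65° → (κ,φ,ℓ)=(0.6707,320.65°,2.7819) → tip=(1.4882,-1.2202,1.4266)

1.488 -1.220 1.427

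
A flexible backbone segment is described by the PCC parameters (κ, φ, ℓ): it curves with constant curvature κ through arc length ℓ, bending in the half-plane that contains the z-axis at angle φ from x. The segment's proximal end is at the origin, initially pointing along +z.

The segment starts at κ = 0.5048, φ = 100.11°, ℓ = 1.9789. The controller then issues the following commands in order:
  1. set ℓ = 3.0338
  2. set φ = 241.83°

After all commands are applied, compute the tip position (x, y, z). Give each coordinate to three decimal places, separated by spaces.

initial: κ=0.5048, φ=100.11°, ℓ=1.9789
cmd 1: set ℓ=3.0338 → (κ,φ,ℓ)=(0.5048,100.11°,3.0338) → tip=(-0.3341,1.8735,1.9795)
cmd 2: set φ=241.83° → (κ,φ,ℓ)=(0.5048,241.83°,3.0338) → tip=(-0.8984,-1.6777,1.9795)

-0.898 -1.678 1.979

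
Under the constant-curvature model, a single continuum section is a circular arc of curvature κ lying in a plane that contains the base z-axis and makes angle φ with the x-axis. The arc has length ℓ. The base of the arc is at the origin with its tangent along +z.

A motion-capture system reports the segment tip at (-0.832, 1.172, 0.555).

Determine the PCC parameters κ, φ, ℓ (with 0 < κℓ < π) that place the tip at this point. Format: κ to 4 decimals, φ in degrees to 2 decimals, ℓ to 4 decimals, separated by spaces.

1.2109 125.37 1.9857

ρ = √(x²+y²) = √(-0.832² + 1.172²) = 1.43729
φ = atan2(y, x) mod 360° = atan2(1.172, -0.832) = 125.3709°
|p|² = ρ² + z² = 1.43729² + 0.555² = 2.37383
κ = 2ρ / |p|² = 2×1.43729 / 2.37383 = 1.21095
θ = 2·atan2(ρ, z) = 2·atan2(1.43729, 0.555) = 2.40459 rad
ℓ = θ/κ = 2.40459/1.21095 = 1.98571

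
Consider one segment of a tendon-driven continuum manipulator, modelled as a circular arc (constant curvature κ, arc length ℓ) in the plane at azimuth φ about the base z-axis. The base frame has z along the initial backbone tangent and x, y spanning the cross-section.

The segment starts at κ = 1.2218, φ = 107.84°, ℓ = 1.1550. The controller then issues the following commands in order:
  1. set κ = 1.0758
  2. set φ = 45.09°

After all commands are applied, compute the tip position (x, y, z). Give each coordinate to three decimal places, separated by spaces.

initial: κ=1.2218, φ=107.84°, ℓ=1.1550
cmd 1: set κ=1.0758 → (κ,φ,ℓ)=(1.0758,107.84°,1.1550) → tip=(-0.1930,0.5996,0.8799)
cmd 2: set φ=45.09° → (κ,φ,ℓ)=(1.0758,45.09°,1.1550) → tip=(0.4447,0.4461,0.8799)

0.445 0.446 0.880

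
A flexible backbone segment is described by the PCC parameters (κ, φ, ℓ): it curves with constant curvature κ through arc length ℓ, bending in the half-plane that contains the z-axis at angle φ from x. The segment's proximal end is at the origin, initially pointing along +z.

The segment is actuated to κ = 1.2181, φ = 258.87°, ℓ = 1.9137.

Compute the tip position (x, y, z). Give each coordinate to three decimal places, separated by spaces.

-0.268 -1.361 0.595

θ = κ·ℓ = 1.2181 × 1.9137 = 2.33108 rad
ρ = (1 − cos θ)/κ = (1 − -0.68913)/1.2181 = 1.38669
z = sin θ / κ = 0.72464/1.2181 = 0.59490
x = ρ cos φ = 1.38669 × cos(258.87°) = -0.26768
y = ρ sin φ = 1.38669 × sin(258.87°) = -1.36061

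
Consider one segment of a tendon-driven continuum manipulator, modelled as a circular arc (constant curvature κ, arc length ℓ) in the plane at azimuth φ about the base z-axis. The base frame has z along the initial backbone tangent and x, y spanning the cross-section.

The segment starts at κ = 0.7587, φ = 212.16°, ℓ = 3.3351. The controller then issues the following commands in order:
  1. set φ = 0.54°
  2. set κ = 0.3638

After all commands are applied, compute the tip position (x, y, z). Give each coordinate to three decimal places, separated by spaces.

initial: κ=0.7587, φ=212.16°, ℓ=3.3351
cmd 1: set φ=0.54° → (κ,φ,ℓ)=(0.7587,0.54°,3.3351) → tip=(2.3973,0.0226,0.7564)
cmd 2: set κ=0.3638 → (κ,φ,ℓ)=(0.3638,0.54°,3.3351) → tip=(1.7868,0.0168,2.5750)

1.787 0.017 2.575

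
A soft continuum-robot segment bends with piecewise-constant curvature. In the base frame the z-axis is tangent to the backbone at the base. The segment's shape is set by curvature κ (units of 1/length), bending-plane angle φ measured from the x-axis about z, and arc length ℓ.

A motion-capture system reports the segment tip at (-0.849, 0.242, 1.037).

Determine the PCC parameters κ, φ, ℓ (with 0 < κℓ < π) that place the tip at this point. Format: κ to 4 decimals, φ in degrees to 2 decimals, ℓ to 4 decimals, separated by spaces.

0.9520 164.09 1.4817

ρ = √(x²+y²) = √(-0.849² + 0.242²) = 0.88282
φ = atan2(y, x) mod 360° = atan2(0.242, -0.849) = 164.0903°
|p|² = ρ² + z² = 0.88282² + 1.037² = 1.85473
κ = 2ρ / |p|² = 2×0.88282 / 1.85473 = 0.95196
θ = 2·atan2(ρ, z) = 2·atan2(0.88282, 1.037) = 1.41052 rad
ℓ = θ/κ = 1.41052/0.95196 = 1.48170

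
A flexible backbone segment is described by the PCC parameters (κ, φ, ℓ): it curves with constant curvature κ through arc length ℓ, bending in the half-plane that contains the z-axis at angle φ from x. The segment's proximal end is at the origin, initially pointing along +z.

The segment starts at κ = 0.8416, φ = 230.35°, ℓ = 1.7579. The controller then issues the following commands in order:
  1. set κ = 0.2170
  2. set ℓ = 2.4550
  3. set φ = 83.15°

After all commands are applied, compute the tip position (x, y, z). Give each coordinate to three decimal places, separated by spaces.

initial: κ=0.8416, φ=230.35°, ℓ=1.7579
cmd 1: set κ=0.2170 → (κ,φ,ℓ)=(0.2170,230.35°,1.7579) → tip=(-0.2114,-0.2550,1.7156)
cmd 2: set ℓ=2.4550 → (κ,φ,ℓ)=(0.2170,230.35°,2.4550) → tip=(-0.4075,-0.4917,2.3405)
cmd 3: set φ=83.15° → (κ,φ,ℓ)=(0.2170,83.15°,2.4550) → tip=(0.0762,0.6341,2.3405)

0.076 0.634 2.341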